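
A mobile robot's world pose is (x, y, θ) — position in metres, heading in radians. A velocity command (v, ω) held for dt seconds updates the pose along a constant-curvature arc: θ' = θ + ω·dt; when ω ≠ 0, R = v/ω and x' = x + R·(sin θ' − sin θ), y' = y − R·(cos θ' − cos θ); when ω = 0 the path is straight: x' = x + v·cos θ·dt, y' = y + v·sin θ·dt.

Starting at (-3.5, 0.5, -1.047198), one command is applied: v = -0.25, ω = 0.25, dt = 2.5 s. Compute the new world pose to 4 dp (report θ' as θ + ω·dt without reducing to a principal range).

(-3.9563, 0.9122, -0.4222)

θ' = -1.0472 + 0.25·2.5 = -0.4222
R = v/ω = -0.25/0.25 = -1.0000
x' = -3.5 + -1.0000·(sin -0.4222 − sin -1.0472) = -3.9563
y' = 0.5 − -1.0000·(cos -0.4222 − cos -1.0472) = 0.9122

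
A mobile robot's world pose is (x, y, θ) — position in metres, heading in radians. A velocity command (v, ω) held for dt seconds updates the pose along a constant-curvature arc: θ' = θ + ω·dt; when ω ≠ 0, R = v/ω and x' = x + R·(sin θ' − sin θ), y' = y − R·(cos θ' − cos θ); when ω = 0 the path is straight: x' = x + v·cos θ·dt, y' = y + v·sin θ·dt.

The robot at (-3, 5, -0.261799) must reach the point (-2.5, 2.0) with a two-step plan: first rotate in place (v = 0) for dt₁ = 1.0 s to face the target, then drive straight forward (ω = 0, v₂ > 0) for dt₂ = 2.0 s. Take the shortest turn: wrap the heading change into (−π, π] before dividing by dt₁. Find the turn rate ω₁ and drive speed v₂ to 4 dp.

heading to target = atan2(2−5, -2.5−-3) = -1.4056
Δθ = wrap(-1.4056 − -0.2618) = -1.1438; ω₁ = Δθ/dt₁ = -1.1438
distance = √((-2.5−-3)² + (2−5)²) = 3.0414; v₂ = distance/dt₂ = 1.5207

ω₁ = -1.1438, v₂ = 1.5207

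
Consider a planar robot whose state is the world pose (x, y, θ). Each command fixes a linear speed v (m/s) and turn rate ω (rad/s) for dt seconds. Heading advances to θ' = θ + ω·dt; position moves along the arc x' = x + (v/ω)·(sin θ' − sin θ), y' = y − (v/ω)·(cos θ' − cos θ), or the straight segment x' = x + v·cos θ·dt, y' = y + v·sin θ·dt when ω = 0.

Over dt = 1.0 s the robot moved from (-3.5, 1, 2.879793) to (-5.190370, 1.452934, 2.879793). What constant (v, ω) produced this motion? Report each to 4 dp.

Δθ = 2.879793 − 2.879793 = 0.000000
ω = Δθ/dt = 0.000000/1.0 = 0.0000
ω = 0 → v = (Δx·cos θ + Δy·sin θ)/dt = 1.7500

v = 1.7500, ω = 0.0000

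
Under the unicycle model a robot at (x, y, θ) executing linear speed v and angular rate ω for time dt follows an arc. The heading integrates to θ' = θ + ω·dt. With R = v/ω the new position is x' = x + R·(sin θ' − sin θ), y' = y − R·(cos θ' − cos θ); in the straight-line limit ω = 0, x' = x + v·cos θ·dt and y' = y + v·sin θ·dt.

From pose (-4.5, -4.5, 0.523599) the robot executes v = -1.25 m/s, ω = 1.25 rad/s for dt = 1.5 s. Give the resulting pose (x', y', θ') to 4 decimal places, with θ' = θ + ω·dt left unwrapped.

(-4.6765, -6.1025, 2.3986)

θ' = 0.5236 + 1.25·1.5 = 2.3986
R = v/ω = -1.25/1.25 = -1.0000
x' = -4.5 + -1.0000·(sin 2.3986 − sin 0.5236) = -4.6765
y' = -4.5 − -1.0000·(cos 2.3986 − cos 0.5236) = -6.1025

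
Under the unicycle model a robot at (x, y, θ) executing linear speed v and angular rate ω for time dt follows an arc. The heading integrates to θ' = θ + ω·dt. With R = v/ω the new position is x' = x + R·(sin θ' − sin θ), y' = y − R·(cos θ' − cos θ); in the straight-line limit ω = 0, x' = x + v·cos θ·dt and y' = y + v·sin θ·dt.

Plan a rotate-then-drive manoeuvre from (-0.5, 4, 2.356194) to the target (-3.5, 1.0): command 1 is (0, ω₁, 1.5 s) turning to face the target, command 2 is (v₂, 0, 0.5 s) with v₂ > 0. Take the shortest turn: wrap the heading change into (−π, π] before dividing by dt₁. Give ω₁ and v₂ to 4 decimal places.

heading to target = atan2(1−4, -3.5−-0.5) = -2.3562
Δθ = wrap(-2.3562 − 2.3562) = 1.5708; ω₁ = Δθ/dt₁ = 1.0472
distance = √((-3.5−-0.5)² + (1−4)²) = 4.2426; v₂ = distance/dt₂ = 8.4853

ω₁ = 1.0472, v₂ = 8.4853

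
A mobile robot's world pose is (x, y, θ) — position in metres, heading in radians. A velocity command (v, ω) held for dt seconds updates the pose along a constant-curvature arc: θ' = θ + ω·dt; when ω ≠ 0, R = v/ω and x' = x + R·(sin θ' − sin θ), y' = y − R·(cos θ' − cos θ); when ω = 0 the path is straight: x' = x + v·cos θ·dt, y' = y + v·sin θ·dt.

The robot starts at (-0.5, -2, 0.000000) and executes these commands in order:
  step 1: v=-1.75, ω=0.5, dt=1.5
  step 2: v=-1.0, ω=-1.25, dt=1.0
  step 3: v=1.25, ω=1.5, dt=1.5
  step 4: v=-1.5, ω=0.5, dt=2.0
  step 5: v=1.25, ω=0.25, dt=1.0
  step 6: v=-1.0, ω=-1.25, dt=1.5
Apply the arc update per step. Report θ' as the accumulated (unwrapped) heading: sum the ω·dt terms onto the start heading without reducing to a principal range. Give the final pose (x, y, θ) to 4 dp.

(-1.3819, -5.2226, 1.1250)

step 1: θ'=0.7500 (R=-3.5000) → pose (-2.8857, -2.9391, 0.7500)
step 2: θ'=-0.5000 (R=0.8000) → pose (-3.8146, -3.0558, -0.5000)
step 3: θ'=1.7500 (R=0.8333) → pose (-2.5951, -2.1759, 1.7500)
step 4: θ'=2.7500 (R=-3.0000) → pose (-0.7881, -4.4141, 2.7500)
step 5: θ'=3.0000 (R=5.0000) → pose (-1.9908, -4.0857, 3.0000)
step 6: θ'=1.1250 (R=0.8000) → pose (-1.3819, -5.2226, 1.1250)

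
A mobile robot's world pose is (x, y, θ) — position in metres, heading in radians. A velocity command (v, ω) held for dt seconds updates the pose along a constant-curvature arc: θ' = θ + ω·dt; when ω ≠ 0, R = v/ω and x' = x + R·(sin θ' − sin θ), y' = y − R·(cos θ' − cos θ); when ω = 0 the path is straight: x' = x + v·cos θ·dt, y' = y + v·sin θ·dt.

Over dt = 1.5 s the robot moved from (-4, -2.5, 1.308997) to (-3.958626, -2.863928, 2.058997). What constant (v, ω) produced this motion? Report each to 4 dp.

Δθ = 2.058997 − 1.308997 = 0.750000
ω = Δθ/dt = 0.750000/1.5 = 0.5000
R = −Δy/(cos θ' − cos θ) = -0.5000
v = R·ω = -0.5000·0.5000 = -0.2500

v = -0.2500, ω = 0.5000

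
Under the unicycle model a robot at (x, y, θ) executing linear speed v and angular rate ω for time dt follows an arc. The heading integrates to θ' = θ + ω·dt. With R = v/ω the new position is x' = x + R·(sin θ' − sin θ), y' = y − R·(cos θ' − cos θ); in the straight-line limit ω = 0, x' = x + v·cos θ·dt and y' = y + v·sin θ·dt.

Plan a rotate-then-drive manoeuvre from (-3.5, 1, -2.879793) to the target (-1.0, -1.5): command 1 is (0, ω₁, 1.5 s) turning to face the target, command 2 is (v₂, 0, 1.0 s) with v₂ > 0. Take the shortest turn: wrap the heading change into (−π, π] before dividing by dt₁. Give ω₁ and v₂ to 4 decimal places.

ω₁ = 1.3963, v₂ = 3.5355

heading to target = atan2(-1.5−1, -1−-3.5) = -0.7854
Δθ = wrap(-0.7854 − -2.8798) = 2.0944; ω₁ = Δθ/dt₁ = 1.3963
distance = √((-1−-3.5)² + (-1.5−1)²) = 3.5355; v₂ = distance/dt₂ = 3.5355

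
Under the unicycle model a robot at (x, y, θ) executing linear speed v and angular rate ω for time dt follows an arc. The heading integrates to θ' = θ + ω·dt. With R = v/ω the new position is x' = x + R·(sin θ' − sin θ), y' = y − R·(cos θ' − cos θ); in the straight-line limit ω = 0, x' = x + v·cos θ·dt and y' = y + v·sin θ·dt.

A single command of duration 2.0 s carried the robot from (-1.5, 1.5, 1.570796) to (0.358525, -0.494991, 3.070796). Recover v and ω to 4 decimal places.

v = -1.5000, ω = 0.7500

Δθ = 3.070796 − 1.570796 = 1.500000
ω = Δθ/dt = 1.500000/2.0 = 0.7500
R = −Δy/(cos θ' − cos θ) = -2.0000
v = R·ω = -2.0000·0.7500 = -1.5000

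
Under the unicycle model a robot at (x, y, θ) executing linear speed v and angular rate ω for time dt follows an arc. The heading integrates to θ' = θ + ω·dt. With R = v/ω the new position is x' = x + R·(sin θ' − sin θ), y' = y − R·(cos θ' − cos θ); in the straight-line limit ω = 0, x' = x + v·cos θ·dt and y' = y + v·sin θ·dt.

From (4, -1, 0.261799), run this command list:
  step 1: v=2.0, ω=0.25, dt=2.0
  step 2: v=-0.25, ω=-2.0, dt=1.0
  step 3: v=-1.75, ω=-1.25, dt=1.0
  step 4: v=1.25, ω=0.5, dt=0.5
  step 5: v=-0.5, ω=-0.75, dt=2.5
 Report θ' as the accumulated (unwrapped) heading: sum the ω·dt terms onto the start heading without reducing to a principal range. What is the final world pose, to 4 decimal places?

(8.3493, 2.0827, -4.1132)

step 1: θ'=0.7618 (R=8.0000) → pose (7.4512, 0.9386, 0.7618)
step 2: θ'=-1.2382 (R=0.1250) → pose (7.2468, 0.9883, -1.2382)
step 3: θ'=-2.4882 (R=1.4000) → pose (7.7191, 2.5570, -2.4882)
step 4: θ'=-2.2382 (R=2.5000) → pose (7.2752, 2.1193, -2.2382)
step 5: θ'=-4.1132 (R=0.6667) → pose (8.3493, 2.0827, -4.1132)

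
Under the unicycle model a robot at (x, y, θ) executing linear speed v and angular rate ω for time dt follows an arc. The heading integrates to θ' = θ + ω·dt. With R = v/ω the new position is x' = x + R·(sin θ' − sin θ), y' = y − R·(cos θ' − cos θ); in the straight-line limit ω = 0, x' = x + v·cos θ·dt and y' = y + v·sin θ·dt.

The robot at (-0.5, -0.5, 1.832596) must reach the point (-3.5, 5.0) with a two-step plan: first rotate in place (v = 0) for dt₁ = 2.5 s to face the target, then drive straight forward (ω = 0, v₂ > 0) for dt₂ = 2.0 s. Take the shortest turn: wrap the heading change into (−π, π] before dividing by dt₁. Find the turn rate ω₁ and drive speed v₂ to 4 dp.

heading to target = atan2(5−-0.5, -3.5−-0.5) = 2.0701
Δθ = wrap(2.0701 − 1.8326) = 0.2375; ω₁ = Δθ/dt₁ = 0.0950
distance = √((-3.5−-0.5)² + (5−-0.5)²) = 6.2650; v₂ = distance/dt₂ = 3.1325

ω₁ = 0.0950, v₂ = 3.1325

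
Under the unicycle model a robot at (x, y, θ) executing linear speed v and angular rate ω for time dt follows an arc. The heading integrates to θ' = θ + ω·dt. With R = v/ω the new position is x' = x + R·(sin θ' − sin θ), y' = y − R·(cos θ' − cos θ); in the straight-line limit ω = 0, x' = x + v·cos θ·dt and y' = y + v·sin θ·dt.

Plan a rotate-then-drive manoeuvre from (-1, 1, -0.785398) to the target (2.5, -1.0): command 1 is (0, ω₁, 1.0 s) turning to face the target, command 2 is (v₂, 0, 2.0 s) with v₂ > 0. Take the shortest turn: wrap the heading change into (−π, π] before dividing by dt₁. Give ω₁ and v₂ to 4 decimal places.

heading to target = atan2(-1−1, 2.5−-1) = -0.5191
Δθ = wrap(-0.5191 − -0.7854) = 0.2663; ω₁ = Δθ/dt₁ = 0.2663
distance = √((2.5−-1)² + (-1−1)²) = 4.0311; v₂ = distance/dt₂ = 2.0156

ω₁ = 0.2663, v₂ = 2.0156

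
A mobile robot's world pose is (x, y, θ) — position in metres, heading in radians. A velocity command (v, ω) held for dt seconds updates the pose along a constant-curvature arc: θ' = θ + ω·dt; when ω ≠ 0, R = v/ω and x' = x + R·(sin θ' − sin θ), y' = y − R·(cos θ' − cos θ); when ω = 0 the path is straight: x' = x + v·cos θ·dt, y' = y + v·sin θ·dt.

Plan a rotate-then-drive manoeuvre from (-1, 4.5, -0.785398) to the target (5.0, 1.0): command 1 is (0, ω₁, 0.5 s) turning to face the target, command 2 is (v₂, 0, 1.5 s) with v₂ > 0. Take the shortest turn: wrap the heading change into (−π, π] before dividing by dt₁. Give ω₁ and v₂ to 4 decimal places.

heading to target = atan2(1−4.5, 5−-1) = -0.5281
Δθ = wrap(-0.5281 − -0.7854) = 0.2573; ω₁ = Δθ/dt₁ = 0.5146
distance = √((5−-1)² + (1−4.5)²) = 6.9462; v₂ = distance/dt₂ = 4.6308

ω₁ = 0.5146, v₂ = 4.6308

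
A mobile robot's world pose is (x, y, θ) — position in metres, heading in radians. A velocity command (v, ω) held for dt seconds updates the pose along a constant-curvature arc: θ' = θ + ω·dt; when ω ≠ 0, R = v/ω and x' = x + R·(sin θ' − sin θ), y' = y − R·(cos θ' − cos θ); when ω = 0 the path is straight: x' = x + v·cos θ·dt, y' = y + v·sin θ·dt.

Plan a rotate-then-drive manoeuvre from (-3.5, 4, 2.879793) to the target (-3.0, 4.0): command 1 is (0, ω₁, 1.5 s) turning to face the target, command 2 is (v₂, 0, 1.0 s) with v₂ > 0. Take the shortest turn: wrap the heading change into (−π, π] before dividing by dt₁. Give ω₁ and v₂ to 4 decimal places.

heading to target = atan2(4−4, -3−-3.5) = 0.0000
Δθ = wrap(0.0000 − 2.8798) = -2.8798; ω₁ = Δθ/dt₁ = -1.9199
distance = √((-3−-3.5)² + (4−4)²) = 0.5000; v₂ = distance/dt₂ = 0.5000

ω₁ = -1.9199, v₂ = 0.5000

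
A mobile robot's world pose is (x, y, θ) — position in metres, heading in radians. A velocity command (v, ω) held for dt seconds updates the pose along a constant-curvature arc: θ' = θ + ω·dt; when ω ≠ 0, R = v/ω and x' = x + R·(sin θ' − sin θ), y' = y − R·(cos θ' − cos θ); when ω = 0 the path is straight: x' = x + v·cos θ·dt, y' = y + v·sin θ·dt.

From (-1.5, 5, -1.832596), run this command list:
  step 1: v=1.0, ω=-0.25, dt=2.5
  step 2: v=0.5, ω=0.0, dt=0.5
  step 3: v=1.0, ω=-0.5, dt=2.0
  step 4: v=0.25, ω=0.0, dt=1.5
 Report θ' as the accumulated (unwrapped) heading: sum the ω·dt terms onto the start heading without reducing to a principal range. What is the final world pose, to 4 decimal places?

step 1: θ'=-2.4576 (R=-4.0000) → pose (-2.8361, 2.9351, -2.4576)
step 2: θ'=-2.4576 (straight) → pose (-3.0299, 2.7771, -2.4576)
step 3: θ'=-3.4576 (R=-2.0000) → pose (-4.9152, 2.4262, -3.4576)
step 4: θ'=-3.4576 (straight) → pose (-5.2716, 2.5428, -3.4576)

(-5.2716, 2.5428, -3.4576)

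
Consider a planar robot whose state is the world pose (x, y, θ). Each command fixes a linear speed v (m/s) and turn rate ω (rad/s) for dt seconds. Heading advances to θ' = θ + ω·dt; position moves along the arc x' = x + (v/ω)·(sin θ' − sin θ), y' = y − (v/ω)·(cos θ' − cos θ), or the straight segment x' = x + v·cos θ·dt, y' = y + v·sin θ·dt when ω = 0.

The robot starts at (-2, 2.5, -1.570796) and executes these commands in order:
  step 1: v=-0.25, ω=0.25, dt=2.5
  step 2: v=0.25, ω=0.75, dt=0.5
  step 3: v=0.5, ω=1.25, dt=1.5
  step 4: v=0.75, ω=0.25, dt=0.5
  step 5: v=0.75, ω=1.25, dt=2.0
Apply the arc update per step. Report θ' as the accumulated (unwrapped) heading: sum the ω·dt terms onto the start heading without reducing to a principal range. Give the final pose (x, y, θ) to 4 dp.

(-2.4401, 4.1058, 3.9292)

step 1: θ'=-0.9458 (R=-1.0000) → pose (-2.1890, 3.0851, -0.9458)
step 2: θ'=-0.5708 (R=0.3333) → pose (-2.0988, 2.9996, -0.5708)
step 3: θ'=1.3042 (R=0.4000) → pose (-1.4968, 3.2308, 1.3042)
step 4: θ'=1.4292 (R=3.0000) → pose (-1.4209, 3.5978, 1.4292)
step 5: θ'=3.9292 (R=0.6000) → pose (-2.4401, 4.1058, 3.9292)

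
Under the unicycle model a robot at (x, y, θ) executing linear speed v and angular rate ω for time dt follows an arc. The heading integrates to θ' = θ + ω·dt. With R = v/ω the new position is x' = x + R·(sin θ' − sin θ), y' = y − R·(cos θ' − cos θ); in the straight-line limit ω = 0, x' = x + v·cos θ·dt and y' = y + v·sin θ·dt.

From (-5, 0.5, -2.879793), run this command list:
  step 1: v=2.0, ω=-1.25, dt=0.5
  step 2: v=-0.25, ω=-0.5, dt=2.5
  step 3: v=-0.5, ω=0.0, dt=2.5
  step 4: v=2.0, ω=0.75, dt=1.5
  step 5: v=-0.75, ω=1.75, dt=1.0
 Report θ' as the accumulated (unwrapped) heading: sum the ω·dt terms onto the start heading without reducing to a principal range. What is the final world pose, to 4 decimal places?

step 1: θ'=-3.5048 (R=-1.6000) → pose (-5.9825, 0.5499, -3.5048)
step 2: θ'=-4.7548 (R=0.5000) → pose (-5.6606, 0.0613, -4.7548)
step 3: θ'=-4.7548 (straight) → pose (-5.7136, -1.1876, -4.7548)
step 4: θ'=-3.6298 (R=2.6667) → pose (-7.1271, 1.2806, -3.6298)
step 5: θ'=-1.8798 (R=-0.4286) → pose (-6.5178, 1.5288, -1.8798)

(-6.5178, 1.5288, -1.8798)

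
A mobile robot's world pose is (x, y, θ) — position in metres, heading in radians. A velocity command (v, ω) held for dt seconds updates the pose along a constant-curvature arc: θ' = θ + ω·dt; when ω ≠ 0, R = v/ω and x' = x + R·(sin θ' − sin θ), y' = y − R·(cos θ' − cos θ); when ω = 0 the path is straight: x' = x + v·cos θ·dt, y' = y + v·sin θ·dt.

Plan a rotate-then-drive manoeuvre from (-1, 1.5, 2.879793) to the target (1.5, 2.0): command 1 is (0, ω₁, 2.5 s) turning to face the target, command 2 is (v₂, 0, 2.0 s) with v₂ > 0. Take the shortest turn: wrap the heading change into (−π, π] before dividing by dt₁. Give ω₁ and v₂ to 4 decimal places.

ω₁ = -1.0730, v₂ = 1.2748

heading to target = atan2(2−1.5, 1.5−-1) = 0.1974
Δθ = wrap(0.1974 − 2.8798) = -2.6824; ω₁ = Δθ/dt₁ = -1.0730
distance = √((1.5−-1)² + (2−1.5)²) = 2.5495; v₂ = distance/dt₂ = 1.2748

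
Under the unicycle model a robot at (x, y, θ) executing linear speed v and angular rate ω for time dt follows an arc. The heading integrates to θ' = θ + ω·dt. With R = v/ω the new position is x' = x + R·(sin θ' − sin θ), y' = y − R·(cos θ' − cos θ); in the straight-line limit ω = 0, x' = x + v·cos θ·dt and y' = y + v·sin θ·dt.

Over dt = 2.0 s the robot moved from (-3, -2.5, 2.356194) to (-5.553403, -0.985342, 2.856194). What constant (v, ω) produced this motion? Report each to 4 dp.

Δθ = 2.856194 − 2.356194 = 0.500000
ω = Δθ/dt = 0.500000/2.0 = 0.2500
R = Δx/(sin θ' − sin θ) = 6.0000
v = R·ω = 6.0000·0.2500 = 1.5000

v = 1.5000, ω = 0.2500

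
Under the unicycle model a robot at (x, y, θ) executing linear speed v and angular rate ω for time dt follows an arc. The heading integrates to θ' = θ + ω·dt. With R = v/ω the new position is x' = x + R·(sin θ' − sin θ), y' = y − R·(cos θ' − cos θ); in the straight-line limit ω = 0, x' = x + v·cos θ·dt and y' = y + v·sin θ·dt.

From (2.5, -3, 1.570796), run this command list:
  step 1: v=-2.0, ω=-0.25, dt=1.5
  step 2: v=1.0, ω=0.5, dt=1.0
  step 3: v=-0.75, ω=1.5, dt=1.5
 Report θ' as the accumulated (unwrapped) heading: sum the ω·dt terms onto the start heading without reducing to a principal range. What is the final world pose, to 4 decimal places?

(2.9237, -5.2328, 3.9458)

step 1: θ'=1.1958 (R=8.0000) → pose (1.9441, -5.9302, 1.1958)
step 2: θ'=1.6958 (R=2.0000) → pose (2.0674, -4.9483, 1.6958)
step 3: θ'=3.9458 (R=-0.5000) → pose (2.9237, -5.2328, 3.9458)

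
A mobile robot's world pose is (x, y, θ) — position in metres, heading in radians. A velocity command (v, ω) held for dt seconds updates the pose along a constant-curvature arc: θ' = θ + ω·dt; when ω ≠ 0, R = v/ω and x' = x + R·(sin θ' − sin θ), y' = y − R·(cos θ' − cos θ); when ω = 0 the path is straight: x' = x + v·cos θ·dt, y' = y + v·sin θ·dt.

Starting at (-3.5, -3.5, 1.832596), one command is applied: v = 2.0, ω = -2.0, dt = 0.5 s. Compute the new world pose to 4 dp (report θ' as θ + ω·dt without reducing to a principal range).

(-3.2738, -2.5682, 0.8326)

θ' = 1.8326 + -2.0·0.5 = 0.8326
R = v/ω = 2.0/-2.0 = -1.0000
x' = -3.5 + -1.0000·(sin 0.8326 − sin 1.8326) = -3.2738
y' = -3.5 − -1.0000·(cos 0.8326 − cos 1.8326) = -2.5682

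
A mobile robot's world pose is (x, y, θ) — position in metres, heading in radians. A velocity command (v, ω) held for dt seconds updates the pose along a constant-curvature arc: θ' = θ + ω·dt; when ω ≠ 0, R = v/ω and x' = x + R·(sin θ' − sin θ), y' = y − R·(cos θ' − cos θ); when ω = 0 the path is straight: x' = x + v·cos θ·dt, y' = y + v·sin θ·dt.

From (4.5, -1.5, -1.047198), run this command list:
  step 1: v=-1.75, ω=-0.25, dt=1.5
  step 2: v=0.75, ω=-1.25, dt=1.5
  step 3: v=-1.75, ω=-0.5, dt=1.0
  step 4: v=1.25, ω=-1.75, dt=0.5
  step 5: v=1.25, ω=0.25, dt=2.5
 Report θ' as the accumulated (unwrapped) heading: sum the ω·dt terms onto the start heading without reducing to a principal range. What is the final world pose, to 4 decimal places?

step 1: θ'=-1.4222 (R=7.0000) → pose (3.6393, 0.9636, -1.4222)
step 2: θ'=-3.2972 (R=-0.6000) → pose (2.9529, 0.2821, -3.2972)
step 3: θ'=-3.7972 (R=3.5000) → pose (4.5443, -0.4013, -3.7972)
step 4: θ'=-4.6722 (R=-0.7143) → pose (4.2660, 0.1362, -4.6722)
step 5: θ'=-4.0472 (R=5.0000) → pose (3.2040, 3.0214, -4.0472)

(3.2040, 3.0214, -4.0472)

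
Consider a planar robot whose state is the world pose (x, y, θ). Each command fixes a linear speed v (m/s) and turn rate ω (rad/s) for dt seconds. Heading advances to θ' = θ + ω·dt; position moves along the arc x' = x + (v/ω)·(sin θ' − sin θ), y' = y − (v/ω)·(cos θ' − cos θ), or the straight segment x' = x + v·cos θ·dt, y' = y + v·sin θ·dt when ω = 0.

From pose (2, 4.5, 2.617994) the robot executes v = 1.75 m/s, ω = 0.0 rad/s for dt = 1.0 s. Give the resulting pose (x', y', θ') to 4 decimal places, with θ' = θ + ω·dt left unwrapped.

(0.4845, 5.3750, 2.6180)

θ' = 2.6180 + 0.0·1.0 = 2.6180
ω = 0 → straight: x' = 2 + 1.75·cos(2.6180)·1.0 = 0.4845
y' = 4.5 + 1.75·sin(2.6180)·1.0 = 5.3750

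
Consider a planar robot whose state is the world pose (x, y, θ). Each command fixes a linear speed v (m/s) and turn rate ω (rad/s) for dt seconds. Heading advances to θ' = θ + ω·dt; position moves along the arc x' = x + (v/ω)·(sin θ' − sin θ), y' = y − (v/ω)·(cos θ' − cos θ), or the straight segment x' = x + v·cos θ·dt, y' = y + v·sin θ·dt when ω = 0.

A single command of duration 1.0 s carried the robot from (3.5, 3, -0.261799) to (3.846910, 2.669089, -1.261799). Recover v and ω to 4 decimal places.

v = 0.5000, ω = -1.0000

Δθ = -1.261799 − -0.261799 = -1.000000
ω = Δθ/dt = -1.000000/1.0 = -1.0000
R = Δx/(sin θ' − sin θ) = -0.5000
v = R·ω = -0.5000·-1.0000 = 0.5000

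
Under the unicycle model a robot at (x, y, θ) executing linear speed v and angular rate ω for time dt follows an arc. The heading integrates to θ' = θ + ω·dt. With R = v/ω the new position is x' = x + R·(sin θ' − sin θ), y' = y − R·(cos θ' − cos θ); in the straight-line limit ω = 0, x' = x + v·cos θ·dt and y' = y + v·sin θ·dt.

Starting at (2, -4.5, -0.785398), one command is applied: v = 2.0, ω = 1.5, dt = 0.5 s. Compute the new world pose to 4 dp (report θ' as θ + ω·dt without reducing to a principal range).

θ' = -0.7854 + 1.5·0.5 = -0.0354
R = v/ω = 2.0/1.5 = 1.3333
x' = 2 + 1.3333·(sin -0.0354 − sin -0.7854) = 2.8956
y' = -4.5 − 1.3333·(cos -0.0354 − cos -0.7854) = -4.8897

(2.8956, -4.8897, -0.0354)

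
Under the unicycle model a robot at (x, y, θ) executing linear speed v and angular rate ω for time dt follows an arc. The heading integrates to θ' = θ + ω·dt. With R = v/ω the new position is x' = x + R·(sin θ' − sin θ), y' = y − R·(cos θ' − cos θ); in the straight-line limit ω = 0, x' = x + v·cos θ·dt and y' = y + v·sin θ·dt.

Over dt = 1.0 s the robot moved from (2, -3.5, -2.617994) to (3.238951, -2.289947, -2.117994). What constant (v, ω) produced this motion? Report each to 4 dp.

Δθ = -2.117994 − -2.617994 = 0.500000
ω = Δθ/dt = 0.500000/1.0 = 0.5000
R = Δx/(sin θ' − sin θ) = -3.5000
v = R·ω = -3.5000·0.5000 = -1.7500

v = -1.7500, ω = 0.5000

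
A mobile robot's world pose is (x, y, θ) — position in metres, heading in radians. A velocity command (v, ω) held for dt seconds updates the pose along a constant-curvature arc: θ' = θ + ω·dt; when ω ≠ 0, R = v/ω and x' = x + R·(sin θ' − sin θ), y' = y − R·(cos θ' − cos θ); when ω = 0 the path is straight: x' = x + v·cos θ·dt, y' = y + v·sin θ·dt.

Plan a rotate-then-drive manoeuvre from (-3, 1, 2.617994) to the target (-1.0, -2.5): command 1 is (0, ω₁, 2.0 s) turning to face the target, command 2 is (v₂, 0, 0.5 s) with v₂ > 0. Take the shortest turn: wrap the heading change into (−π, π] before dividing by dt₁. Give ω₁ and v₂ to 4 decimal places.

heading to target = atan2(-2.5−1, -1−-3) = -1.0517
Δθ = wrap(-1.0517 − 2.6180) = 2.6135; ω₁ = Δθ/dt₁ = 1.3068
distance = √((-1−-3)² + (-2.5−1)²) = 4.0311; v₂ = distance/dt₂ = 8.0623

ω₁ = 1.3068, v₂ = 8.0623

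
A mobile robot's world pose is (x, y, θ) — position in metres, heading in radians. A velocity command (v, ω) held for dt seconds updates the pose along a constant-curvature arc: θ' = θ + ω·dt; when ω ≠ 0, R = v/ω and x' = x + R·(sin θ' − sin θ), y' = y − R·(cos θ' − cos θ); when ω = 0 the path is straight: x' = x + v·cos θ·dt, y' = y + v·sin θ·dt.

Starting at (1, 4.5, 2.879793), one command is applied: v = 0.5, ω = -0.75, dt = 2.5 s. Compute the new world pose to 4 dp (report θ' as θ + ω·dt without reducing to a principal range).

(0.6098, 5.5015, 1.0048)

θ' = 2.8798 + -0.75·2.5 = 1.0048
R = v/ω = 0.5/-0.75 = -0.6667
x' = 1 + -0.6667·(sin 1.0048 − sin 2.8798) = 0.6098
y' = 4.5 − -0.6667·(cos 1.0048 − cos 2.8798) = 5.5015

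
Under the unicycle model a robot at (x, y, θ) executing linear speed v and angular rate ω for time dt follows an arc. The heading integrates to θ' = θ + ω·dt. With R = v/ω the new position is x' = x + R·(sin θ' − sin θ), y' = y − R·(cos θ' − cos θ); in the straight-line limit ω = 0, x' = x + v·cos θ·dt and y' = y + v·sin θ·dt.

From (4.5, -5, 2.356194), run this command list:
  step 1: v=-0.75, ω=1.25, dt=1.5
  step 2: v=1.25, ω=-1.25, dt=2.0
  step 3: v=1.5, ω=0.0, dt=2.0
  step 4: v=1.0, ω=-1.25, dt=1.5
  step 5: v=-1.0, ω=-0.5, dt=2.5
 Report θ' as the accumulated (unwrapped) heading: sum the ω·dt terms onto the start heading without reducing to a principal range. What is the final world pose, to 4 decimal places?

step 1: θ'=4.2312 (R=-0.6000) → pose (5.4561, -4.8534, 4.2312)
step 2: θ'=1.7312 (R=-1.0000) → pose (3.5825, -4.5503, 1.7312)
step 3: θ'=1.7312 (straight) → pose (3.1034, -1.5888, 1.7312)
step 4: θ'=-0.1438 (R=-0.8000) → pose (4.0078, -0.6693, -0.1438)
step 5: θ'=-1.3938 (R=2.0000) → pose (2.3256, 0.9579, -1.3938)

(2.3256, 0.9579, -1.3938)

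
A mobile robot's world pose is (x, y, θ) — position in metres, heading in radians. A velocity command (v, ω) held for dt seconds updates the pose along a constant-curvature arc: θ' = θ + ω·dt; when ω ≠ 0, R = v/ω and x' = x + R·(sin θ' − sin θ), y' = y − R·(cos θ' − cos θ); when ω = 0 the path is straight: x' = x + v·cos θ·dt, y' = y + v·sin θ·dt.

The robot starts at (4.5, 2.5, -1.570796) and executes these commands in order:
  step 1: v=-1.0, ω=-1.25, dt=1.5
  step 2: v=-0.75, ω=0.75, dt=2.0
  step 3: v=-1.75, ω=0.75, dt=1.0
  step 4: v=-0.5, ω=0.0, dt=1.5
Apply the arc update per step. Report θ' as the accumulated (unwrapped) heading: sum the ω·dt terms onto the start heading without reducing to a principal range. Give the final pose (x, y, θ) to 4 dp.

step 1: θ'=-3.4458 (R=0.8000) → pose (5.5396, 3.2633, -3.4458)
step 2: θ'=-1.9458 (R=-1.0000) → pose (6.7697, 3.8511, -1.9458)
step 3: θ'=-1.1958 (R=-2.3333) → pose (6.7697, 5.5604, -1.1958)
step 4: θ'=-1.1958 (straight) → pose (6.4950, 6.2582, -1.1958)

(6.4950, 6.2582, -1.1958)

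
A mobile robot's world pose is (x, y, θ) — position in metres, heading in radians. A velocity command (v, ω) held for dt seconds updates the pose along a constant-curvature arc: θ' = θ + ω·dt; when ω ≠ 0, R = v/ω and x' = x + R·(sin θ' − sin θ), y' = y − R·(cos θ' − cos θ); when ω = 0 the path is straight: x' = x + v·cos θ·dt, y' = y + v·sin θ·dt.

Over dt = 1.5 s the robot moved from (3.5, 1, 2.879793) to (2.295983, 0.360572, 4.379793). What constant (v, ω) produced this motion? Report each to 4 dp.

v = 1.0000, ω = 1.0000

Δθ = 4.379793 − 2.879793 = 1.500000
ω = Δθ/dt = 1.500000/1.5 = 1.0000
R = Δx/(sin θ' − sin θ) = 1.0000
v = R·ω = 1.0000·1.0000 = 1.0000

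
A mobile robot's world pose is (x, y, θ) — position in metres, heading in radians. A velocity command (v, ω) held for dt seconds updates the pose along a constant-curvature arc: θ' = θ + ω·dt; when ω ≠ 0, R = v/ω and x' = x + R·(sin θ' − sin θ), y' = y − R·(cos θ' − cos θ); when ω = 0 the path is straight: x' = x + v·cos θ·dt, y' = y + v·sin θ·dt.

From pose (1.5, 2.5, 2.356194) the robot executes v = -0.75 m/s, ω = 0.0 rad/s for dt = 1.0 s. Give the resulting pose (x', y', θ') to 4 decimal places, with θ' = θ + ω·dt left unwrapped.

θ' = 2.3562 + 0.0·1.0 = 2.3562
ω = 0 → straight: x' = 1.5 + -0.75·cos(2.3562)·1.0 = 2.0303
y' = 2.5 + -0.75·sin(2.3562)·1.0 = 1.9697

(2.0303, 1.9697, 2.3562)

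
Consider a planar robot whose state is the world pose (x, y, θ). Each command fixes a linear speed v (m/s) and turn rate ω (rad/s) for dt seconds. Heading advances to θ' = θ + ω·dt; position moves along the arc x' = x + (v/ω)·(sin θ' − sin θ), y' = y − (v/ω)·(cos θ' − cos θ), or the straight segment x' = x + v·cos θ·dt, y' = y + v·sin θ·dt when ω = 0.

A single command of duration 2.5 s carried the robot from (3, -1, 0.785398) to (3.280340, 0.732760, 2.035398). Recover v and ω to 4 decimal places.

Δθ = 2.035398 − 0.785398 = 1.250000
ω = Δθ/dt = 1.250000/2.5 = 0.5000
R = −Δy/(cos θ' − cos θ) = 1.5000
v = R·ω = 1.5000·0.5000 = 0.7500

v = 0.7500, ω = 0.5000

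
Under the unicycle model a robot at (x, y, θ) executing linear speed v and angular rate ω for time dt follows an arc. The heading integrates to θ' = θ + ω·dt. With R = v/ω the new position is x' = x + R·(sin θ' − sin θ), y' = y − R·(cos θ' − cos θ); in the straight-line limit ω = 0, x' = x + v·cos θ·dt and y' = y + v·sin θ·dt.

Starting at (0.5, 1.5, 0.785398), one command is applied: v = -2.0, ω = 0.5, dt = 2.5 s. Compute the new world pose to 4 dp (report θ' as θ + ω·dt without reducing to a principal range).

θ' = 0.7854 + 0.5·2.5 = 2.0354
R = v/ω = -2.0/0.5 = -4.0000
x' = 0.5 + -4.0000·(sin 2.0354 − sin 0.7854) = -0.2476
y' = 1.5 − -4.0000·(cos 2.0354 − cos 0.7854) = -3.1207

(-0.2476, -3.1207, 2.0354)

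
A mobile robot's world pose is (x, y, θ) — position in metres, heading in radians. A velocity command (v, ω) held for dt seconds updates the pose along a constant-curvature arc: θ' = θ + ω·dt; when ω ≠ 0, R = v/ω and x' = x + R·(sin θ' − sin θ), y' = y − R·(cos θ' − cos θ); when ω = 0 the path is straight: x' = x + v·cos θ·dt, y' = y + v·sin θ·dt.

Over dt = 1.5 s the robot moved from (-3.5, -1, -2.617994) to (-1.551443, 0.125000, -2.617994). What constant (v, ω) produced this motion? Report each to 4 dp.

Δθ = -2.617994 − -2.617994 = 0.000000
ω = Δθ/dt = 0.000000/1.5 = 0.0000
ω = 0 → v = (Δx·cos θ + Δy·sin θ)/dt = -1.5000

v = -1.5000, ω = 0.0000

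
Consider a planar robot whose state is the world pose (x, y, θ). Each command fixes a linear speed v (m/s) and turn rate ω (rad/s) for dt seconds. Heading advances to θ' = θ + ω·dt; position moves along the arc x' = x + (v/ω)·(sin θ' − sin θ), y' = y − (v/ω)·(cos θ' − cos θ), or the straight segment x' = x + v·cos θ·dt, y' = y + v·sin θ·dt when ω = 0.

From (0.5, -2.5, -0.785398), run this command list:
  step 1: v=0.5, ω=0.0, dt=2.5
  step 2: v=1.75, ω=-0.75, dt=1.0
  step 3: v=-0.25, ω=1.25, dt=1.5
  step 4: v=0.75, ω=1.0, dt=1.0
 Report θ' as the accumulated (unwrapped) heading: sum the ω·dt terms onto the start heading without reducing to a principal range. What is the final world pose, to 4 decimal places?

step 1: θ'=-0.7854 (straight) → pose (1.3839, -3.3839, -0.7854)
step 2: θ'=-1.5354 (R=-2.3333) → pose (2.0658, -4.9512, -1.5354)
step 3: θ'=0.3396 (R=-0.2000) → pose (1.7993, -4.7697, 0.3396)
step 4: θ'=1.3396 (R=0.7500) → pose (2.2796, -4.2344, 1.3396)

(2.2796, -4.2344, 1.3396)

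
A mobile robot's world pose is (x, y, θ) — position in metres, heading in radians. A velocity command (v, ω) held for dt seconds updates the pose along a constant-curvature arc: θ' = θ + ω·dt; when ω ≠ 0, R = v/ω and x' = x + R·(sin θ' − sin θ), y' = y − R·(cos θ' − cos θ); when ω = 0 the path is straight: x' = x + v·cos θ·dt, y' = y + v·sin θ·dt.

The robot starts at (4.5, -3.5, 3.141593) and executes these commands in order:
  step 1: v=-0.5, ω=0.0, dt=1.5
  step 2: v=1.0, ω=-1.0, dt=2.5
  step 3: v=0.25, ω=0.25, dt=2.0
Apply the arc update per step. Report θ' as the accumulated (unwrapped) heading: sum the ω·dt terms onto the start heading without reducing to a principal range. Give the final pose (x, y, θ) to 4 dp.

(4.9624, -1.3139, 1.1416)

step 1: θ'=3.1416 (straight) → pose (5.2500, -3.5000, 3.1416)
step 2: θ'=0.6416 (R=-1.0000) → pose (4.6515, -1.6989, 0.6416)
step 3: θ'=1.1416 (R=1.0000) → pose (4.9624, -1.3139, 1.1416)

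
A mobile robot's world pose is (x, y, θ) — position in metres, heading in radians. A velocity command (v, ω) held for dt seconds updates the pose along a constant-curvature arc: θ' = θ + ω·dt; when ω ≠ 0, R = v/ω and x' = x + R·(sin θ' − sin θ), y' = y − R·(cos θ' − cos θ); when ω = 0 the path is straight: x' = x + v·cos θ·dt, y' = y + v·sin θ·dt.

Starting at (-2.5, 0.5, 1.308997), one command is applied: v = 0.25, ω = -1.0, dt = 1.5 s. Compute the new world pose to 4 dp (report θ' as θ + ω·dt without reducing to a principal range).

θ' = 1.3090 + -1.0·1.5 = -0.1910
R = v/ω = 0.25/-1.0 = -0.2500
x' = -2.5 + -0.2500·(sin -0.1910 − sin 1.3090) = -2.2111
y' = 0.5 − -0.2500·(cos -0.1910 − cos 1.3090) = 0.6807

(-2.2111, 0.6807, -0.1910)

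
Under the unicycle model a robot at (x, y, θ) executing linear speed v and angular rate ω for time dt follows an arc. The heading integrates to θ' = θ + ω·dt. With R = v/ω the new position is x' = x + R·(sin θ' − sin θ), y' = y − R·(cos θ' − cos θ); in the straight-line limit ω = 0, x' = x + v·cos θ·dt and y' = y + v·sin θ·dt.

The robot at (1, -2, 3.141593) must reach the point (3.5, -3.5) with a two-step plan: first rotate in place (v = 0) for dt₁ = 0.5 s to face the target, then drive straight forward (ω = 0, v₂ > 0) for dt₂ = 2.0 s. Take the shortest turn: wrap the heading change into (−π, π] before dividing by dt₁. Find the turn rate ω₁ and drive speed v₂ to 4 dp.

ω₁ = 5.2023, v₂ = 1.4577

heading to target = atan2(-3.5−-2, 3.5−1) = -0.5404
Δθ = wrap(-0.5404 − 3.1416) = 2.6012; ω₁ = Δθ/dt₁ = 5.2023
distance = √((3.5−1)² + (-3.5−-2)²) = 2.9155; v₂ = distance/dt₂ = 1.4577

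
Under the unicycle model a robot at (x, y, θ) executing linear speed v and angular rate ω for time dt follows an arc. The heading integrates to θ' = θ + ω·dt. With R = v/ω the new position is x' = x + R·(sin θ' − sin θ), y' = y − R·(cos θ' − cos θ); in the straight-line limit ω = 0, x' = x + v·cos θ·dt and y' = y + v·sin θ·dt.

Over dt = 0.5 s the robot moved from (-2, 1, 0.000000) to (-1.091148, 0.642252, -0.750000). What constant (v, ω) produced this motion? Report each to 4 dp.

Δθ = -0.750000 − 0.000000 = -0.750000
ω = Δθ/dt = -0.750000/0.5 = -1.5000
R = Δx/(sin θ' − sin θ) = -1.3333
v = R·ω = -1.3333·-1.5000 = 2.0000

v = 2.0000, ω = -1.5000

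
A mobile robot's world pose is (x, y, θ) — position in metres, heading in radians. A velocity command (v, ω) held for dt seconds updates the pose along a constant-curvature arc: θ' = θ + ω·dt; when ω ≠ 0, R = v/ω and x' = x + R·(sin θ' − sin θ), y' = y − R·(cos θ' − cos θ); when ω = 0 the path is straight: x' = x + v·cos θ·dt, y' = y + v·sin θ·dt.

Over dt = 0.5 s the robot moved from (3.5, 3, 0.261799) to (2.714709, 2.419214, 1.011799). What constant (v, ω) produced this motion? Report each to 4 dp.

Δθ = 1.011799 − 0.261799 = 0.750000
ω = Δθ/dt = 0.750000/0.5 = 1.5000
R = Δx/(sin θ' − sin θ) = -1.3333
v = R·ω = -1.3333·1.5000 = -2.0000

v = -2.0000, ω = 1.5000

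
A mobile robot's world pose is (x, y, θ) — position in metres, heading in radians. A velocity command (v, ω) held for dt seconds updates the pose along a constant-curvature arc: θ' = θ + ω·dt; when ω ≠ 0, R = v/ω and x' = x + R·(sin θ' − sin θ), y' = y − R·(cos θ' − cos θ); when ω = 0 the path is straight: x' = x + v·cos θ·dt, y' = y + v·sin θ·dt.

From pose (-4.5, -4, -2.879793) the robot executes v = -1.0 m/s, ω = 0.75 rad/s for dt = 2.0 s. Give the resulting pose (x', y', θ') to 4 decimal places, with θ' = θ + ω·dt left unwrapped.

θ' = -2.8798 + 0.75·2.0 = -1.3798
R = v/ω = -1.0/0.75 = -1.3333
x' = -4.5 + -1.3333·(sin -1.3798 − sin -2.8798) = -3.5360
y' = -4 − -1.3333·(cos -1.3798 − cos -2.8798) = -2.4590

(-3.5360, -2.4590, -1.3798)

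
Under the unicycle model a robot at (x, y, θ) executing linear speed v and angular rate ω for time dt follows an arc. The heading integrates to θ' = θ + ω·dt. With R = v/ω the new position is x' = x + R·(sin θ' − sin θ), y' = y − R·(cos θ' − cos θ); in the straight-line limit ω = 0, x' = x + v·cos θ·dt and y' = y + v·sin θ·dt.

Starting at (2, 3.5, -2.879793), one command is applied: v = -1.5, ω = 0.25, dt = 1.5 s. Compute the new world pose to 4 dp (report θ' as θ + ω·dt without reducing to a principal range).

(4.0148, 4.4715, -2.5048)

θ' = -2.8798 + 0.25·1.5 = -2.5048
R = v/ω = -1.5/0.25 = -6.0000
x' = 2 + -6.0000·(sin -2.5048 − sin -2.8798) = 4.0148
y' = 3.5 − -6.0000·(cos -2.5048 − cos -2.8798) = 4.4715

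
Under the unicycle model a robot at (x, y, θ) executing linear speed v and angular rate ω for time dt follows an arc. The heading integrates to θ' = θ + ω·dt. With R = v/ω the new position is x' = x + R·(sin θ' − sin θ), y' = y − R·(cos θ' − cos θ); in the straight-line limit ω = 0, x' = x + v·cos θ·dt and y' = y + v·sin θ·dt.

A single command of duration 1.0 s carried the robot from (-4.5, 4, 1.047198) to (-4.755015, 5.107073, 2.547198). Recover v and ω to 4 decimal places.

Δθ = 2.547198 − 1.047198 = 1.500000
ω = Δθ/dt = 1.500000/1.0 = 1.5000
R = −Δy/(cos θ' − cos θ) = 0.8333
v = R·ω = 0.8333·1.5000 = 1.2500

v = 1.2500, ω = 1.5000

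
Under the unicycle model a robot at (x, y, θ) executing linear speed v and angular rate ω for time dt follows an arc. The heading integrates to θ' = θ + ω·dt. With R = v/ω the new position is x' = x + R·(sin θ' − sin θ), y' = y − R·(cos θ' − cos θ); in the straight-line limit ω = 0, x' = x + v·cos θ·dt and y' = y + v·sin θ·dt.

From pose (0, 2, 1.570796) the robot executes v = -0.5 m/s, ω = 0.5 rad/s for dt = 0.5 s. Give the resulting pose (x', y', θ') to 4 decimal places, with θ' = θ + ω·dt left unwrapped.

θ' = 1.5708 + 0.5·0.5 = 1.8208
R = v/ω = -0.5/0.5 = -1.0000
x' = 0 + -1.0000·(sin 1.8208 − sin 1.5708) = 0.0311
y' = 2 − -1.0000·(cos 1.8208 − cos 1.5708) = 1.7526

(0.0311, 1.7526, 1.8208)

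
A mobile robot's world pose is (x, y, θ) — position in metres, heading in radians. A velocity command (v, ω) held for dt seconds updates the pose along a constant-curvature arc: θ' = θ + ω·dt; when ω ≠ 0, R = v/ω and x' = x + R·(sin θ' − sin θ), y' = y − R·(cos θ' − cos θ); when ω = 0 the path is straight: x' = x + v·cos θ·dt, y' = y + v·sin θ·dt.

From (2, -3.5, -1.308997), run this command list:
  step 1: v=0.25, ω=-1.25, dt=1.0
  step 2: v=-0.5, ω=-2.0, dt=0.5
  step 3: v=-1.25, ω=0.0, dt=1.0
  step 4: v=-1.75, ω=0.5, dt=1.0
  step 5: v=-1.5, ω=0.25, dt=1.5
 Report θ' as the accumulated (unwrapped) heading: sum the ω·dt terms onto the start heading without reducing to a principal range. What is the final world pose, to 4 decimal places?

(7.1618, -3.8975, -2.6840)

step 1: θ'=-2.5590 (R=-0.2000) → pose (1.9169, -3.7188, -2.5590)
step 2: θ'=-3.5590 (R=0.2500) → pose (2.1557, -3.6990, -3.5590)
step 3: θ'=-3.5590 (straight) → pose (3.2984, -4.2057, -3.5590)
step 4: θ'=-3.0590 (R=-3.5000) → pose (5.0060, -4.4943, -3.0590)
step 5: θ'=-2.6840 (R=-6.0000) → pose (7.1618, -3.8975, -2.6840)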